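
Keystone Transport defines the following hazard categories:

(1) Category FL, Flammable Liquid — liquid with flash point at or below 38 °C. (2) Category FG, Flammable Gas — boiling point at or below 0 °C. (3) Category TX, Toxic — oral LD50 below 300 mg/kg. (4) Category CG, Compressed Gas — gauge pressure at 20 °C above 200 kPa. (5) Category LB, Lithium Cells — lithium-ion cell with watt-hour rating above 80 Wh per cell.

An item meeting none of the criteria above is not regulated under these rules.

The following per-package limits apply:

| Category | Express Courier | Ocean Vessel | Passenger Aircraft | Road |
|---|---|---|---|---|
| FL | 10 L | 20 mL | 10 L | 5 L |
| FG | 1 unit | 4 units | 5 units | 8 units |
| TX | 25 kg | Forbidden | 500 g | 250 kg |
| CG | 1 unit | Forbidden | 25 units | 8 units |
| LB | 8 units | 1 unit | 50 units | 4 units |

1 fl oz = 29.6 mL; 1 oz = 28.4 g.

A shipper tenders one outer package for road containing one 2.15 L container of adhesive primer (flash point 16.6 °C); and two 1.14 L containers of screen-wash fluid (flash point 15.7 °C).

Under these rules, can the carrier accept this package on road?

Flash point 16.6 °C meets the Category FL criterion (Flammable Liquid), so the adhesive primer is Category FL.
The screen-wash fluid has flash point 15.7 °C, which is ≤ 38 °C, so it is Category FL (Flammable Liquid).
Total Category FL: 2.15 L + (two 1.14 L containers = 2.28 L) = 4.43 L.
That is within the Category FL road limit of 5 L.

Yes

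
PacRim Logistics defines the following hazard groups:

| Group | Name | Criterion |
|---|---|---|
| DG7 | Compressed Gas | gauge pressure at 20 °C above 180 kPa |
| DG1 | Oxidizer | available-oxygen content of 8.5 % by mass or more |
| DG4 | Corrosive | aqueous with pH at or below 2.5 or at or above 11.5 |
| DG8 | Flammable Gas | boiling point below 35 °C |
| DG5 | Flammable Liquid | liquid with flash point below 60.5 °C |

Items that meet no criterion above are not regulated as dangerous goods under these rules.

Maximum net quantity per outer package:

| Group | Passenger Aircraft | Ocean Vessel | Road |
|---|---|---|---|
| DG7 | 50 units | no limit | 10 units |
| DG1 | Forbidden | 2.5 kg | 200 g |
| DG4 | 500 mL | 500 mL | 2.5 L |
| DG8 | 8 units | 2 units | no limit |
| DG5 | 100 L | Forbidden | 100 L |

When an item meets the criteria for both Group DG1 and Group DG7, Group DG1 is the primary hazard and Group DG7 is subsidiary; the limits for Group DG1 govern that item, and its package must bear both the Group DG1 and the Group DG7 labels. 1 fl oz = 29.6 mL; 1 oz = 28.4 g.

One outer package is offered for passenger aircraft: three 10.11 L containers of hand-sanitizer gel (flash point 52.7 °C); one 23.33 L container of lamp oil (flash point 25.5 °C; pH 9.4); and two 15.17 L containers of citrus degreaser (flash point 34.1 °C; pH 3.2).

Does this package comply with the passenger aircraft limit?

Flash point 52.7 °C meets the Group DG5 criterion (Flammable Liquid), so the hand-sanitizer gel is Group DG5.
The lamp oil has flash point 25.5 °C, which is < 60.5 °C, so it is Group DG5 (Flammable Liquid).
The citrus degreaser has flash point 34.1 °C, which is < 60.5 °C, so it is Group DG5 (Flammable Liquid).
Group DG5 net quantity: (three 10.11 L containers = 30.33 L) + 23.33 L + (two 15.17 L containers = 30.34 L) = 84 L.
That is within the Group DG5 passenger aircraft limit of 100 L.

Yes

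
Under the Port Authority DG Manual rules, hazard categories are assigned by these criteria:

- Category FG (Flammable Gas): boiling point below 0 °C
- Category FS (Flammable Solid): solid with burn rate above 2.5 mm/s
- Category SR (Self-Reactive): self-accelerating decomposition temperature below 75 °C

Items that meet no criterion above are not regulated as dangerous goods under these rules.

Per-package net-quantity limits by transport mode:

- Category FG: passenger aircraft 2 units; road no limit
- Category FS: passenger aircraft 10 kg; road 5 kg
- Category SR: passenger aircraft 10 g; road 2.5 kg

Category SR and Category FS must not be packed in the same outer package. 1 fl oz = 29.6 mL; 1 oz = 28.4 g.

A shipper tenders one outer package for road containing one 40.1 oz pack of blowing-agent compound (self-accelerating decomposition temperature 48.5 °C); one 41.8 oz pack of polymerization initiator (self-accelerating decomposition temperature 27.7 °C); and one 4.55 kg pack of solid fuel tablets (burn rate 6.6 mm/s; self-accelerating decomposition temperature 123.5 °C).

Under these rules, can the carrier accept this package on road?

With self-accelerating decomposition temperature 48.5 °C (< 75 °C), the blowing-agent compound falls in Category SR.
Polymerization initiator: self-accelerating decomposition temperature 27.7 °C < 75 °C → Category SR (Self-Reactive).
The solid fuel tablets have burn rate 6.6 mm/s, which is > 2.5 mm/s, so they are Category FS (Flammable Solid).
Category SR net quantity: (one 40.1 oz pack = 1138.84 g) + (one 41.8 oz pack = 1187.12 g) = 2325.96 g.
2325.96 g is within the road limit of 2.5 kg for Category SR.
Category FS quantity: 4.55 kg.
That is within the Category FS road limit of 5 kg.
Category SR and Category FS may not share an outer package.

No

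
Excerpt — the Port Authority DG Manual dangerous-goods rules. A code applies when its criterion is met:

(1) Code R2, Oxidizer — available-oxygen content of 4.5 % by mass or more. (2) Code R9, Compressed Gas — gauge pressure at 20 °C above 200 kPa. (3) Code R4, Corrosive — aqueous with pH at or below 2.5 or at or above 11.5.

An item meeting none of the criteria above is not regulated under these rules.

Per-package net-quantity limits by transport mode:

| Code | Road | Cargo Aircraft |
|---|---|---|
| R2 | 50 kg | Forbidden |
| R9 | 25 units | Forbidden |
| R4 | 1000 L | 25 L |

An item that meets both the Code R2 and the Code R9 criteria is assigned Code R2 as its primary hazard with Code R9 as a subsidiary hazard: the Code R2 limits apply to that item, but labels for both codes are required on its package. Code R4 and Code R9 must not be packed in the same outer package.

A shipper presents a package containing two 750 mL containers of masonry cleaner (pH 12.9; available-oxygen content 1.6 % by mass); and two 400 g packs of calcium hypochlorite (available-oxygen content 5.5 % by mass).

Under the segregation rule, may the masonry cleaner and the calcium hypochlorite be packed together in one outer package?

pH 12.9 meets the Code R4 criterion (Corrosive), so the masonry cleaner is Code R4.
With available-oxygen content 5.5 % by mass (≥ 4.5 % by mass), the calcium hypochlorite falls in Code R2.
No segregation rule bars Code R4 with Code R2.

Yes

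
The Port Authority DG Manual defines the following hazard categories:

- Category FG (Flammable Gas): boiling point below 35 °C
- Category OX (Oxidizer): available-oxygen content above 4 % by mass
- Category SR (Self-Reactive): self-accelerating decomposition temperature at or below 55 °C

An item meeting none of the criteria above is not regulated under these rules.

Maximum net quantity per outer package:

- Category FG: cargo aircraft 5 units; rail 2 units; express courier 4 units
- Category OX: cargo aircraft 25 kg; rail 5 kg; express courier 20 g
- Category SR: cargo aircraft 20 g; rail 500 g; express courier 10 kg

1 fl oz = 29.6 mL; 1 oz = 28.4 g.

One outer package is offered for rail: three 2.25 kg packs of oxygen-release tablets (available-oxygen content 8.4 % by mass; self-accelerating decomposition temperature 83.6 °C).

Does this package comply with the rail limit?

No

Available-oxygen content 8.4 % by mass meets the Category OX criterion (Oxidizer), so the oxygen-release tablets are Category OX.
Category OX quantity: three 2.25 kg packs = 6.75 kg.
6.75 kg > 5 kg (rail limit, Category OX) — over the limit.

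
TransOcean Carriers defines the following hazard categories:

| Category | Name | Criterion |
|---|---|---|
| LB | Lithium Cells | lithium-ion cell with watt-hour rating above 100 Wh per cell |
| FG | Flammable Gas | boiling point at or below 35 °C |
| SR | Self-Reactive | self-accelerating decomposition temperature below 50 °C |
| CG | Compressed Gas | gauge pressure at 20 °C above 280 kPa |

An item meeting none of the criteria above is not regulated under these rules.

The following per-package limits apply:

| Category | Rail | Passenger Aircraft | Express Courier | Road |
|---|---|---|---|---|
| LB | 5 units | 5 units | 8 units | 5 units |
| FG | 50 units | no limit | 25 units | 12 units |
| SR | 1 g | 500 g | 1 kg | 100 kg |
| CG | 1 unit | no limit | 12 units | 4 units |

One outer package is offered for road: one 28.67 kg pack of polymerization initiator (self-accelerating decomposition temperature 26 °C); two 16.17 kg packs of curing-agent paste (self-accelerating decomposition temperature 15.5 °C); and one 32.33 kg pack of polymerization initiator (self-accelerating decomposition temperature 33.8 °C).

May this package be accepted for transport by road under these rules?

Yes

Self-accelerating decomposition temperature 26 °C meets the Category SR criterion (Self-Reactive), so the polymerization initiator is Category SR.
Curing-agent paste: self-accelerating decomposition temperature 15.5 °C < 50 °C → Category SR (Self-Reactive).
The polymerization initiator has self-accelerating decomposition temperature 33.8 °C, which is < 50 °C, so it is Category SR (Self-Reactive).
Total Category SR: 28.67 kg + (two 16.17 kg packs = 32.34 kg) + 32.33 kg = 93.34 kg.
93.34 kg ≤ 100 kg (road limit, Category SR) — within limit.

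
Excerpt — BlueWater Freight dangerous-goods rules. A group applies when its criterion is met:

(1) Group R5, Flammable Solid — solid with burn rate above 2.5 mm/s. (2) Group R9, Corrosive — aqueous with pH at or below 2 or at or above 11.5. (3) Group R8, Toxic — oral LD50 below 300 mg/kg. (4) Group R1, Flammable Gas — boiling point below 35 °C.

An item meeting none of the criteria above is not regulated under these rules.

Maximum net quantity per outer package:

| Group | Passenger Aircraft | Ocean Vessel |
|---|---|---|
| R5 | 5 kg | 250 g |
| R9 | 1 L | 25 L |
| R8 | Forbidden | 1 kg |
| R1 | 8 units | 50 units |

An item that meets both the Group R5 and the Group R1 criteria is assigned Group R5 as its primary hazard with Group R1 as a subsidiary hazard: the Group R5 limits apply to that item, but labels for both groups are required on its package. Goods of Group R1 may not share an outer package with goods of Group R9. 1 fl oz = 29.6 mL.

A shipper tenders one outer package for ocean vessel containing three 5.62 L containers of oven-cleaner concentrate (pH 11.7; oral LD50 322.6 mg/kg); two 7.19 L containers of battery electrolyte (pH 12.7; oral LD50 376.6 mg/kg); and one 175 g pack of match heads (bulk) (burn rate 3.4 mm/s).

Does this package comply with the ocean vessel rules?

No

The oven-cleaner concentrate has pH 11.7, which is ≥ 11.5, so it is Group R9 (Corrosive).
The battery electrolyte has pH 12.7, which is ≥ 11.5, so it is Group R9 (Corrosive).
The match heads (bulk) have burn rate 3.4 mm/s, which is > 2.5 mm/s, so they are Group R5 (Flammable Solid).
Total Group R9: (three 5.62 L containers = 16.86 L) + (two 7.19 L containers = 14.38 L) = 31.24 L.
31.24 L exceeds the ocean vessel limit of 25 L for Group R9.
Group R5 quantity: 175 g.
175 g ≤ 250 g (ocean vessel limit, Group R5) — within limit.
The segregation rule (Group R1 with Group R9) does not apply to Group R9 with Group R5.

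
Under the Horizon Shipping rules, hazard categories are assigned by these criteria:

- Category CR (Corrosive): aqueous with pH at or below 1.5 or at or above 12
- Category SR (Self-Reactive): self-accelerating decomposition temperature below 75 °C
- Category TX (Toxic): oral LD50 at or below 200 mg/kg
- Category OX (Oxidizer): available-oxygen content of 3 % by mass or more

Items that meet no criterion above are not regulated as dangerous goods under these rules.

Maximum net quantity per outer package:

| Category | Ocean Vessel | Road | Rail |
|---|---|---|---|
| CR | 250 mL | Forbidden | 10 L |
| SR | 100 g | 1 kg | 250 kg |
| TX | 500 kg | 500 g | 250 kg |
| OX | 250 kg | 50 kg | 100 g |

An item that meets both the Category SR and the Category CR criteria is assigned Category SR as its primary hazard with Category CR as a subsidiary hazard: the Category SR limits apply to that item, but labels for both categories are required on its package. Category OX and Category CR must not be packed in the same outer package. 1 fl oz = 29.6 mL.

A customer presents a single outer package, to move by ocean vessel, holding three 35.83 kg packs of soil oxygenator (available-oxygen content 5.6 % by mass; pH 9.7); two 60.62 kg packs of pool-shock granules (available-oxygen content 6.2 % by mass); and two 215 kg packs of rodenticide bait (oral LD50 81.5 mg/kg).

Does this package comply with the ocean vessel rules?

Available-oxygen content 5.6 % by mass meets the Category OX criterion (Oxidizer), so the soil oxygenator is Category OX.
The pool-shock granules have available-oxygen content 6.2 % by mass, which is ≥ 3 % by mass, so they are Category OX (Oxidizer).
With oral LD50 81.5 mg/kg (≤ 200 mg/kg), the rodenticide bait falls in Category TX.
Total Category OX: (three 35.83 kg packs = 107.49 kg) + (two 60.62 kg packs = 121.24 kg) = 228.73 kg.
That is within the Category OX ocean vessel limit of 250 kg.
Category TX quantity: two 215 kg packs = 430 kg.
430 kg is within the ocean vessel limit of 500 kg for Category TX.
The segregation rule (Category OX with Category CR) does not apply to Category OX with Category TX.
Every hazard category is within its ocean vessel limit and no segregation rule is violated.

Yes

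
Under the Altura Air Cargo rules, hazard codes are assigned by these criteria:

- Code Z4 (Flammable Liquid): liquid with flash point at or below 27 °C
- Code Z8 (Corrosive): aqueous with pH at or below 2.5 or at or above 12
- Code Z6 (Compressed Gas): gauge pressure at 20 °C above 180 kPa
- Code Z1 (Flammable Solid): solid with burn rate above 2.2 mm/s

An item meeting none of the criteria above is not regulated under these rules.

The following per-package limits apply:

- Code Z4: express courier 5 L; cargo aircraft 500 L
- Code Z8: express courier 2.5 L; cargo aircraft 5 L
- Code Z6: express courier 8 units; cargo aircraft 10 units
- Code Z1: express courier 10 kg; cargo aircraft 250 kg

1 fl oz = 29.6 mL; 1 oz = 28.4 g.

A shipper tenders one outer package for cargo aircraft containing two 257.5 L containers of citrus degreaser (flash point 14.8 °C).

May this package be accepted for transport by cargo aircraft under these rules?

No

Flash point 14.8 °C meets the Code Z4 criterion (Flammable Liquid), so the citrus degreaser is Code Z4.
Code Z4 quantity: two 257.5 L containers = 515 L.
515 L exceeds the cargo aircraft limit of 500 L for Code Z4.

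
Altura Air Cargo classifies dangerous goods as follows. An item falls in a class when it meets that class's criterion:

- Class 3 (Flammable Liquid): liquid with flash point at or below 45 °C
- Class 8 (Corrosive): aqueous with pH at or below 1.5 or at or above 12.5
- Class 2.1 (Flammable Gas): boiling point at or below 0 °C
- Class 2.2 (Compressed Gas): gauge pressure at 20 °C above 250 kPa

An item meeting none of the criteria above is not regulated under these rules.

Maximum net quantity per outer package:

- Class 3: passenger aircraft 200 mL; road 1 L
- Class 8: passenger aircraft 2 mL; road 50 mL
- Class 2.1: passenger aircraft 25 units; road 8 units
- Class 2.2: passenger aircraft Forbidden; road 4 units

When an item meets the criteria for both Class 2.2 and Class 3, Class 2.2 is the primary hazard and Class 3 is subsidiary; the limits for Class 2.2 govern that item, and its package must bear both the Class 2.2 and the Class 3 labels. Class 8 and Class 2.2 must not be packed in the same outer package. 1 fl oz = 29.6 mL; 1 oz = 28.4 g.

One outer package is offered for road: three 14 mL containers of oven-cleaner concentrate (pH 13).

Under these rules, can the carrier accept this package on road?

pH 13 meets the Class 8 criterion (Corrosive), so the oven-cleaner concentrate is Class 8.
Class 8 quantity: three 14 mL containers = 42 mL.
That is within the Class 8 road limit of 50 mL.

Yes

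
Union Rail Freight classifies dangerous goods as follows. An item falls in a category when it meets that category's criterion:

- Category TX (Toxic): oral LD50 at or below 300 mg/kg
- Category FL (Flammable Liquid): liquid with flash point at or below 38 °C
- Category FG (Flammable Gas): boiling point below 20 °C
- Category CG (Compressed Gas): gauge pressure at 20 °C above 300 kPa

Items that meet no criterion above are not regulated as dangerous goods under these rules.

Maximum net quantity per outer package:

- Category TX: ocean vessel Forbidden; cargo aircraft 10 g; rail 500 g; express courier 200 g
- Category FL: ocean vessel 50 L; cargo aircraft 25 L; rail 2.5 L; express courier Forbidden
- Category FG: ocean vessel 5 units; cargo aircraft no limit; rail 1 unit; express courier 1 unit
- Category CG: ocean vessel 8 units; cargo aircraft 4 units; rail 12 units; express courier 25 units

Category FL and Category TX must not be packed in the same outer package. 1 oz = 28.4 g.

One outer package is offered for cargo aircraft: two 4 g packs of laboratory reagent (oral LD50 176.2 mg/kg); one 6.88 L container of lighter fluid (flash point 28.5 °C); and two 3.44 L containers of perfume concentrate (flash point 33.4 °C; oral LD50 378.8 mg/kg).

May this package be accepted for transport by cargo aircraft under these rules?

No

The laboratory reagent has oral LD50 176.2 mg/kg, which is ≤ 300 mg/kg, so it is Category TX (Toxic).
With flash point 28.5 °C (≤ 38 °C), the lighter fluid falls in Category FL.
Perfume concentrate: flash point 33.4 °C ≤ 38 °C → Category FL (Flammable Liquid).
Category FL net quantity: 6.88 L + (two 3.44 L containers = 6.88 L) = 13.76 L.
That is within the Category FL cargo aircraft limit of 25 L.
Category TX quantity: two 4 g packs = 8 g.
That is within the Category TX cargo aircraft limit of 10 g.
Category FL and Category TX may not share an outer package.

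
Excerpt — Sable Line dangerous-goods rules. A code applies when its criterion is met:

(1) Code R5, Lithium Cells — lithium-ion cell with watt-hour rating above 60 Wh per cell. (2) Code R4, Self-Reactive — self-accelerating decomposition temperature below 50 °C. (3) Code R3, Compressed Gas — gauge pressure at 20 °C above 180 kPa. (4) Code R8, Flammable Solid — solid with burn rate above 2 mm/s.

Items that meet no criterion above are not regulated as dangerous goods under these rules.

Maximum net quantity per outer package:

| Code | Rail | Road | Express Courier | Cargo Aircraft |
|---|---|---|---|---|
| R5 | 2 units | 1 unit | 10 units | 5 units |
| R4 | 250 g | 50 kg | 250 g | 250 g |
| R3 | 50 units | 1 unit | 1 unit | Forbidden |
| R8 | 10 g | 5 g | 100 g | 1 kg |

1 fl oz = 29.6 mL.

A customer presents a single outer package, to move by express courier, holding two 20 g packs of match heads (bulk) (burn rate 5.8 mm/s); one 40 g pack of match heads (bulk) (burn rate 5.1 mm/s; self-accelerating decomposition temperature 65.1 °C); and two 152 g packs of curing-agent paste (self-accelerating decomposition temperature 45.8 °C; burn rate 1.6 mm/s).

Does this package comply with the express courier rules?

No

Burn rate 5.8 mm/s meets the Code R8 criterion (Flammable Solid), so the match heads (bulk) are Code R8.
The match heads (bulk) have burn rate 5.1 mm/s, which is > 2 mm/s, so they are Code R8 (Flammable Solid).
Self-accelerating decomposition temperature 45.8 °C meets the Code R4 criterion (Self-Reactive), so the curing-agent paste is Code R4.
Code R8 net quantity: (two 20 g packs = 40 g) + 40 g = 80 g.
80 g is within the express courier limit of 100 g for Code R8.
Code R4 quantity: two 152 g packs = 304 g.
304 g exceeds the express courier limit of 250 g for Code R4.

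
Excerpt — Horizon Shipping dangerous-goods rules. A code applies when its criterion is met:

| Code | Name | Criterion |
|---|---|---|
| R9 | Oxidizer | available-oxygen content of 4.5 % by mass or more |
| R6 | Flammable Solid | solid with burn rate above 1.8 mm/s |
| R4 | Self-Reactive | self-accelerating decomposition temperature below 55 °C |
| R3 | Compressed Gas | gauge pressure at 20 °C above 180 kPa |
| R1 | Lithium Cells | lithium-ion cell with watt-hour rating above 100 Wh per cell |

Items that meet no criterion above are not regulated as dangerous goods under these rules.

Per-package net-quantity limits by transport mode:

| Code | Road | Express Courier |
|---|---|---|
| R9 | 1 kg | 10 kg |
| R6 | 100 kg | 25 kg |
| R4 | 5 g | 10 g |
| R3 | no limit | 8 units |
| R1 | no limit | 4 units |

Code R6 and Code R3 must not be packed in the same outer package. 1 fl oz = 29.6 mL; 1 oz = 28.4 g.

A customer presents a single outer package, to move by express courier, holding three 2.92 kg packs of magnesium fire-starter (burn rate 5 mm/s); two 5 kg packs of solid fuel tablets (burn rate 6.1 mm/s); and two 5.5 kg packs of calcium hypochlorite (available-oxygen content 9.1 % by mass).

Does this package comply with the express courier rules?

Burn rate 5 mm/s meets the Code R6 criterion (Flammable Solid), so the magnesium fire-starter is Code R6.
The solid fuel tablets have burn rate 6.1 mm/s, which is > 1.8 mm/s, so they are Code R6 (Flammable Solid).
The calcium hypochlorite has available-oxygen content 9.1 % by mass, which is ≥ 4.5 % by mass, so it is Code R9 (Oxidizer).
Code R6 net quantity: (three 2.92 kg packs = 8.76 kg) + (two 5 kg packs = 10 kg) = 18.76 kg.
18.76 kg ≤ 25 kg (express courier limit, Code R6) — within limit.
Code R9 quantity: two 5.5 kg packs = 11 kg.
11 kg exceeds the express courier limit of 10 kg for Code R9.
The segregation rule (Code R6 with Code R3) does not apply to Code R6 with Code R9.

No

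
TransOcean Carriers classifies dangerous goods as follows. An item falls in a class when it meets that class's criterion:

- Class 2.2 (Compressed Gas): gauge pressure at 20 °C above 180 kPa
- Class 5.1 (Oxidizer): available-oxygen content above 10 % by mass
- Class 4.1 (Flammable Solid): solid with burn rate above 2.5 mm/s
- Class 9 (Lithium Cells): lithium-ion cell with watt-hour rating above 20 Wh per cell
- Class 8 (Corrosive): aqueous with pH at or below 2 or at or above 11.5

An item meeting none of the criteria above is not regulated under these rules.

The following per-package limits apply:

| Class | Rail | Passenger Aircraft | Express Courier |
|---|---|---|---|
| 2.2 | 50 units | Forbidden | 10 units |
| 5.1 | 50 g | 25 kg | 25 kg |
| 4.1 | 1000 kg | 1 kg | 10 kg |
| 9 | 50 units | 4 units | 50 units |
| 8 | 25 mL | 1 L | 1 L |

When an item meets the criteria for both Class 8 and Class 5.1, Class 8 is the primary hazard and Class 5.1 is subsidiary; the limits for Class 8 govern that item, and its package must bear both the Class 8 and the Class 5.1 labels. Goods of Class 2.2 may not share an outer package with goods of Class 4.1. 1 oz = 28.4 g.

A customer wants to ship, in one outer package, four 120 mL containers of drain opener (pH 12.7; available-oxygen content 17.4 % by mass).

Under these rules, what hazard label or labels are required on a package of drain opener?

Class 5.1 and 8

With pH 12.7 (≥ 11.5), the drain opener falls in Class 8.
Drain opener: available-oxygen content 17.4 % by mass > 10 % by mass → Class 5.1 (Oxidizer).
By the precedence rule Class 8 is primary and Class 5.1 is subsidiary, and that rule requires both labels on the package.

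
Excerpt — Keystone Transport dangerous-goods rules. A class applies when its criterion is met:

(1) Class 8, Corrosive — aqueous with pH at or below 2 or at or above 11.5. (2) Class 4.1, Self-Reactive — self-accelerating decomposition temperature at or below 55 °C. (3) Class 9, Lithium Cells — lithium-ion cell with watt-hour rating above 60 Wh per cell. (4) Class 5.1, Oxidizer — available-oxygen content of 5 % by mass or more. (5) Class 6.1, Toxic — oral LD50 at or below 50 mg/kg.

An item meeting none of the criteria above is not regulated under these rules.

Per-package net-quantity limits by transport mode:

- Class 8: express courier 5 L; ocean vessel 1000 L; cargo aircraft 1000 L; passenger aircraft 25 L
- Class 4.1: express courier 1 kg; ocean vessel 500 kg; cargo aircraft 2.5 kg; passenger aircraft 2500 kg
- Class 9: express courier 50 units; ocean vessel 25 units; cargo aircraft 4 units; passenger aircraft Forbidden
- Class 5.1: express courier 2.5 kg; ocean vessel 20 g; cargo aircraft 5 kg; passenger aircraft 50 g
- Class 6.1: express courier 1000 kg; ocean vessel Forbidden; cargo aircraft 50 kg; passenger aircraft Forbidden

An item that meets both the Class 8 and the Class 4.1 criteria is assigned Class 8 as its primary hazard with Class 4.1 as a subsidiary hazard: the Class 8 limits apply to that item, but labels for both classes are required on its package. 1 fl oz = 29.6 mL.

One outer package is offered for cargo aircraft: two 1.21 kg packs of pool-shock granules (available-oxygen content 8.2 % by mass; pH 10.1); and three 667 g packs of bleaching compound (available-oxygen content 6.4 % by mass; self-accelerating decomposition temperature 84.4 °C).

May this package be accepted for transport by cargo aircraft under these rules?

Yes

Pool-shock granules: available-oxygen content 8.2 % by mass ≥ 5 % by mass → Class 5.1 (Oxidizer).
Bleaching compound: available-oxygen content 6.4 % by mass ≥ 5 % by mass → Class 5.1 (Oxidizer).
Class 5.1 net quantity: (two 1.21 kg packs = 2.42 kg) + (three 667 g packs = 2.001 kg) = 4.421 kg.
4.421 kg ≤ 5 kg (cargo aircraft limit, Class 5.1) — within limit.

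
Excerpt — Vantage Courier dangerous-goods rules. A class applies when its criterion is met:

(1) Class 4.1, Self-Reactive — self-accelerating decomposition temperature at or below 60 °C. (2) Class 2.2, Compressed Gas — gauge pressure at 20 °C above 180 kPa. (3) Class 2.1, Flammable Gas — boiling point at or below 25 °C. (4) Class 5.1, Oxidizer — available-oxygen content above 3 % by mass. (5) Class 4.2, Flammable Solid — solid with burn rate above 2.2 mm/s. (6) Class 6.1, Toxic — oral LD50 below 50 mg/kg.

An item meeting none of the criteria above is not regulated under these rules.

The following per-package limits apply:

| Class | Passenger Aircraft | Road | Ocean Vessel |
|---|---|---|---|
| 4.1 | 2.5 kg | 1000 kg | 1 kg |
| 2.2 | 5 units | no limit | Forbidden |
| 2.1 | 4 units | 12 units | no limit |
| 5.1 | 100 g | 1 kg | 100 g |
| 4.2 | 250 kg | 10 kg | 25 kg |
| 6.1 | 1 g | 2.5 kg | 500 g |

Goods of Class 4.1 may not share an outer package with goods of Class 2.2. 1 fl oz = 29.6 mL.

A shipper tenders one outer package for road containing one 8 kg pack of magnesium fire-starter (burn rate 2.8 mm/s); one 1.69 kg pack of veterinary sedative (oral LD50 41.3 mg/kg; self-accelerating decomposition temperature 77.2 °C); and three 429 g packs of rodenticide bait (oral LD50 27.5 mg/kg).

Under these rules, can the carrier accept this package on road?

No

Burn rate 2.8 mm/s meets the Class 4.2 criterion (Flammable Solid), so the magnesium fire-starter is Class 4.2.
With oral LD50 41.3 mg/kg (< 50 mg/kg), the veterinary sedative falls in Class 6.1.
Oral LD50 27.5 mg/kg meets the Class 6.1 criterion (Toxic), so the rodenticide bait is Class 6.1.
Total Class 6.1: 1.69 kg + (three 429 g packs = 1.287 kg) = 2.977 kg.
That exceeds the Class 6.1 road limit of 2.5 kg.
Class 4.2 quantity: 8 kg.
That is within the Class 4.2 road limit of 10 kg.
The segregation rule (Class 4.1 with Class 2.2) does not apply to Class 6.1 with Class 4.2.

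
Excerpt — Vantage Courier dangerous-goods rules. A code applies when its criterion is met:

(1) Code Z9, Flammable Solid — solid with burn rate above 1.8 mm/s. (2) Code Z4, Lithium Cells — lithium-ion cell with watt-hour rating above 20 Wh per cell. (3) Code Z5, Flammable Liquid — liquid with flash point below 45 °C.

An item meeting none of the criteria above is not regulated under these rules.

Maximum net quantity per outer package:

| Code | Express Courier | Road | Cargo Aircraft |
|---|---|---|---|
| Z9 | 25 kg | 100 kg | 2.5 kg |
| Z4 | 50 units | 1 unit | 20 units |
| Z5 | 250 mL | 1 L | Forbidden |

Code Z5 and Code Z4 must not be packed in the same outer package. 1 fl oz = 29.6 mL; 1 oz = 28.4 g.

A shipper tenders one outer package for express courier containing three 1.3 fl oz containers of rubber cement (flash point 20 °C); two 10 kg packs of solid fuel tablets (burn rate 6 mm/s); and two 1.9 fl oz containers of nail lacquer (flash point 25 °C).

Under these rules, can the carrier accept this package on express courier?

Yes

The rubber cement has flash point 20 °C, which is < 45 °C, so it is Code Z5 (Flammable Liquid).
With burn rate 6 mm/s (> 1.8 mm/s), the solid fuel tablets fall in Code Z9.
Flash point 25 °C meets the Code Z5 criterion (Flammable Liquid), so the nail lacquer is Code Z5.
Total Code Z5: (three 1.3 fl oz containers = 115.44 mL) + (two 1.9 fl oz containers = 112.48 mL) = 227.92 mL.
227.92 mL ≤ 250 mL (express courier limit, Code Z5) — within limit.
Code Z9 quantity: two 10 kg packs = 20 kg.
That is within the Code Z9 express courier limit of 25 kg.
The segregation rule (Code Z5 with Code Z4) does not apply to Code Z5 with Code Z9.
Every hazard code is within its express courier limit and no segregation rule is violated.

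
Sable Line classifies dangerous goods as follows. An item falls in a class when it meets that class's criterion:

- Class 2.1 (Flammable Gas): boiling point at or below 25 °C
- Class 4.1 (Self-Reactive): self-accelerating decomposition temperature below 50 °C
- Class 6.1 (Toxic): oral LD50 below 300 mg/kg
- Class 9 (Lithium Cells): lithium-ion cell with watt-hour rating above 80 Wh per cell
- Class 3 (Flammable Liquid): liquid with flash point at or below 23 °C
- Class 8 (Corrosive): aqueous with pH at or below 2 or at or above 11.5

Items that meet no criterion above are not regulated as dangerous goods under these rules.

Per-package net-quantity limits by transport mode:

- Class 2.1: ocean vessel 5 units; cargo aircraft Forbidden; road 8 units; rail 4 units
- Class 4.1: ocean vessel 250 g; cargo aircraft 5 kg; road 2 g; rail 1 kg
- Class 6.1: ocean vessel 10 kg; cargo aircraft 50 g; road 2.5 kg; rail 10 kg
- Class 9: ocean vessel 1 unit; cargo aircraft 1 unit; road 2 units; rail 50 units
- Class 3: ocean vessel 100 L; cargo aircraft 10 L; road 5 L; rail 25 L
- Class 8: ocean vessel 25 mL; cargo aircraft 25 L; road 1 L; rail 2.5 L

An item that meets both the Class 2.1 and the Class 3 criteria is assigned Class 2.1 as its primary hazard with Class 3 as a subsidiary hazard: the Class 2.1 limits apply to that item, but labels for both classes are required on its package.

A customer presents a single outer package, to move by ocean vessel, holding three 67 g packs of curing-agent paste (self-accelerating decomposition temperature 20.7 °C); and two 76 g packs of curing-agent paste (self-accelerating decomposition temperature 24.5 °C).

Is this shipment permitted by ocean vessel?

No

With self-accelerating decomposition temperature 20.7 °C (< 50 °C), the curing-agent paste falls in Class 4.1.
Self-accelerating decomposition temperature 24.5 °C meets the Class 4.1 criterion (Self-Reactive), so the curing-agent paste is Class 4.1.
Class 4.1 net quantity: (three 67 g packs = 201 g) + (two 76 g packs = 152 g) = 353 g.
That exceeds the Class 4.1 ocean vessel limit of 250 g.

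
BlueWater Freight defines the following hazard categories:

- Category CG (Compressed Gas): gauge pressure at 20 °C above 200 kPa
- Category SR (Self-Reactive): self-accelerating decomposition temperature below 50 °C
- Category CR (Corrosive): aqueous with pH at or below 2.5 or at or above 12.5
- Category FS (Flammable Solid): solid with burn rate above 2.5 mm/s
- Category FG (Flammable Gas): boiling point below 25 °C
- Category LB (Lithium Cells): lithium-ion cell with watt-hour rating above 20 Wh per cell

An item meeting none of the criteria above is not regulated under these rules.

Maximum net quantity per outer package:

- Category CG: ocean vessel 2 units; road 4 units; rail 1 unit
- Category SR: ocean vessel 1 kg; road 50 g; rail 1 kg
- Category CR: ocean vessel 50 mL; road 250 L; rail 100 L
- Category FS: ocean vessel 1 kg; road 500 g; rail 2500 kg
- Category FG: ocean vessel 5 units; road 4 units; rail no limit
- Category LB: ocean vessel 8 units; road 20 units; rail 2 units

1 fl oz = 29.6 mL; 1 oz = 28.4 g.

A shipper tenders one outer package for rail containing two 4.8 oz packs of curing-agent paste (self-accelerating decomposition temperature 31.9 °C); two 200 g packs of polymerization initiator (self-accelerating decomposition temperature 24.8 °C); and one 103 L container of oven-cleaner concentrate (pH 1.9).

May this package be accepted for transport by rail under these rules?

No

Curing-agent paste: self-accelerating decomposition temperature 31.9 °C < 50 °C → Category SR (Self-Reactive).
Polymerization initiator: self-accelerating decomposition temperature 24.8 °C < 50 °C → Category SR (Self-Reactive).
The oven-cleaner concentrate has pH 1.9, which is ≤ 2.5, so it is Category CR (Corrosive).
Total Category SR: (two 4.8 oz packs = 272.64 g) + (two 200 g packs = 400 g) = 672.64 g.
That is within the Category SR rail limit of 1 kg.
Category CR quantity: 103 L.
103 L > 100 L (rail limit, Category CR) — over the limit.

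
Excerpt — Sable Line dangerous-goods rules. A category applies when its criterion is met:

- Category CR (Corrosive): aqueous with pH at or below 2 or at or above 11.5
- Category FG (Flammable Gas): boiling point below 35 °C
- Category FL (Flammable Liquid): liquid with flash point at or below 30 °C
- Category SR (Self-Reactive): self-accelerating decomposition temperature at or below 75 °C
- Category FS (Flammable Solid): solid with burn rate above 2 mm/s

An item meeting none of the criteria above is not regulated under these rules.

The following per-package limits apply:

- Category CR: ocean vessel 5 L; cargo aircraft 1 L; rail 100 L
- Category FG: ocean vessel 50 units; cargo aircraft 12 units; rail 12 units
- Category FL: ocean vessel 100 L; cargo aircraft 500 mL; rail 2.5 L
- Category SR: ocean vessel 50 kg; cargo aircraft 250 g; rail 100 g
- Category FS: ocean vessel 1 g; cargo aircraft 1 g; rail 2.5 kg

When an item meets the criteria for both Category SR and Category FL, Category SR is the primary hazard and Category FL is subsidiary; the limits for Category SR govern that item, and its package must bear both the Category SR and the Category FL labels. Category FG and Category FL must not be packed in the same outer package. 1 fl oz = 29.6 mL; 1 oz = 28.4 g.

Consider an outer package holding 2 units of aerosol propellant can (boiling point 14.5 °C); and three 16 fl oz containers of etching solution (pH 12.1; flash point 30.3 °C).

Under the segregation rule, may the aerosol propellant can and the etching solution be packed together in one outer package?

Yes

With boiling point 14.5 °C (< 35 °C), the aerosol propellant can falls in Category FG.
With pH 12.1 (≥ 11.5), the etching solution falls in Category CR.
No segregation rule bars Category FG with Category CR.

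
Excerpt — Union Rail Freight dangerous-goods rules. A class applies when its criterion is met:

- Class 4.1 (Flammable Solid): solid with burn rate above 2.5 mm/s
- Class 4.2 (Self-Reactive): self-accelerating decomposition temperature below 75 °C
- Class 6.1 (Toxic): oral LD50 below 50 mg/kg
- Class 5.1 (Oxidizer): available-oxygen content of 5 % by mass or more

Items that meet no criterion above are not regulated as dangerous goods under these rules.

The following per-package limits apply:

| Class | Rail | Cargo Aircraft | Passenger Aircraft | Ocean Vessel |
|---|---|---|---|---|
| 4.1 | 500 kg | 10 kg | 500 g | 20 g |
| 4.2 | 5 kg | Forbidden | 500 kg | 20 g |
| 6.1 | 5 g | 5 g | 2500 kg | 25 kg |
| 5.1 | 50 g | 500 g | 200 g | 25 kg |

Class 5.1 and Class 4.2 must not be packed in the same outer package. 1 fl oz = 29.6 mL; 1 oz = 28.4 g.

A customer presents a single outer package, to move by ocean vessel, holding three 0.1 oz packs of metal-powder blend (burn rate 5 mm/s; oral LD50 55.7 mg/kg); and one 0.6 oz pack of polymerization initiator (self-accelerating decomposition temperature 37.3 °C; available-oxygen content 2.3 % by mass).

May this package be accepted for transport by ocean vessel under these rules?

Metal-powder blend: burn rate 5 mm/s > 2.5 mm/s → Class 4.1 (Flammable Solid).
Self-accelerating decomposition temperature 37.3 °C meets the Class 4.2 criterion (Self-Reactive), so the polymerization initiator is Class 4.2.
Class 4.2 quantity: one 0.6 oz pack = 17.04 g.
17.04 g is within the ocean vessel limit of 20 g for Class 4.2.
Class 4.1 quantity: three 0.1 oz packs = 8.52 g.
That is within the Class 4.1 ocean vessel limit of 20 g.
The segregation rule (Class 5.1 with Class 4.2) does not apply to Class 4.2 with Class 4.1.
Every hazard class is within its ocean vessel limit and no segregation rule is violated.

Yes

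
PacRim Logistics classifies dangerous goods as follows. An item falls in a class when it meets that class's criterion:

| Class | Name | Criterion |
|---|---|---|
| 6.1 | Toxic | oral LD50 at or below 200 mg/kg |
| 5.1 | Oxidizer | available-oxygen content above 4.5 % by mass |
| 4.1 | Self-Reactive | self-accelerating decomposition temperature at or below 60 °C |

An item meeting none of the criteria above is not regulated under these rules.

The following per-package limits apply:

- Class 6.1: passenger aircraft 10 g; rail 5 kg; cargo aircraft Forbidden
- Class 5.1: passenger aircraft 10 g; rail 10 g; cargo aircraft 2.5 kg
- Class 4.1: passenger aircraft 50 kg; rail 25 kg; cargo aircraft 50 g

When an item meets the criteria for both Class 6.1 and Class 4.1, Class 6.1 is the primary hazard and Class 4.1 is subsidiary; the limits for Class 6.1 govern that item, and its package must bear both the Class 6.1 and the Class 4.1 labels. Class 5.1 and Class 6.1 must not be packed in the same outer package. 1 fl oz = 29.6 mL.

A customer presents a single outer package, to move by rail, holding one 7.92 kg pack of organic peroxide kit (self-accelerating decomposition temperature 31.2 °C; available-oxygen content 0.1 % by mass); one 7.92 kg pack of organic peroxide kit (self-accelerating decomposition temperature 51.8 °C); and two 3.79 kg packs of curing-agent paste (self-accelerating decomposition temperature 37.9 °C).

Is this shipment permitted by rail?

Organic peroxide kit: self-accelerating decomposition temperature 31.2 °C ≤ 60 °C → Class 4.1 (Self-Reactive).
The organic peroxide kit has self-accelerating decomposition temperature 51.8 °C, which is ≤ 60 °C, so it is Class 4.1 (Self-Reactive).
The curing-agent paste has self-accelerating decomposition temperature 37.9 °C, which is ≤ 60 °C, so it is Class 4.1 (Self-Reactive).
Total Class 4.1: 7.92 kg + 7.92 kg + (two 3.79 kg packs = 7.58 kg) = 23.42 kg.
That is within the Class 4.1 rail limit of 25 kg.

Yes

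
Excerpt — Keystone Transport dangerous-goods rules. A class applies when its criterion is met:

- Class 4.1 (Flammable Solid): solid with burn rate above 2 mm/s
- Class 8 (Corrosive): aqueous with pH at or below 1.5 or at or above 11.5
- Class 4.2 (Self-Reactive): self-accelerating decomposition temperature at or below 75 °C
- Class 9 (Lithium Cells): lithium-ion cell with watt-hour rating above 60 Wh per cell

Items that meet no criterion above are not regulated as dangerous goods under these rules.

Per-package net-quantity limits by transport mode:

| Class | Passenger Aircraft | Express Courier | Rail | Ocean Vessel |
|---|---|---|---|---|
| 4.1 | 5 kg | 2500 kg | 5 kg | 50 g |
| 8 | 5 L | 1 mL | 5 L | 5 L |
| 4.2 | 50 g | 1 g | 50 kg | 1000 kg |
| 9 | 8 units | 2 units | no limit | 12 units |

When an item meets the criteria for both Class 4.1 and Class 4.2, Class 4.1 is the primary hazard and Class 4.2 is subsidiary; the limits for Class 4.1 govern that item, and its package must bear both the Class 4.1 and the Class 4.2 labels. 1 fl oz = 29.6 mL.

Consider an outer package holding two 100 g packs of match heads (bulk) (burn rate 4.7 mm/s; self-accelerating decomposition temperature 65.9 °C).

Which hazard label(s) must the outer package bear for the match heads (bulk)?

Match heads (bulk): burn rate 4.7 mm/s > 2 mm/s → Class 4.1 (Flammable Solid).
The match heads (bulk) have self-accelerating decomposition temperature 65.9 °C, which is ≤ 75 °C, so they are Class 4.2 (Self-Reactive).
By the precedence rule Class 4.1 is primary and Class 4.2 is subsidiary, and that rule requires both labels on the package.

Class 4.1 and 4.2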